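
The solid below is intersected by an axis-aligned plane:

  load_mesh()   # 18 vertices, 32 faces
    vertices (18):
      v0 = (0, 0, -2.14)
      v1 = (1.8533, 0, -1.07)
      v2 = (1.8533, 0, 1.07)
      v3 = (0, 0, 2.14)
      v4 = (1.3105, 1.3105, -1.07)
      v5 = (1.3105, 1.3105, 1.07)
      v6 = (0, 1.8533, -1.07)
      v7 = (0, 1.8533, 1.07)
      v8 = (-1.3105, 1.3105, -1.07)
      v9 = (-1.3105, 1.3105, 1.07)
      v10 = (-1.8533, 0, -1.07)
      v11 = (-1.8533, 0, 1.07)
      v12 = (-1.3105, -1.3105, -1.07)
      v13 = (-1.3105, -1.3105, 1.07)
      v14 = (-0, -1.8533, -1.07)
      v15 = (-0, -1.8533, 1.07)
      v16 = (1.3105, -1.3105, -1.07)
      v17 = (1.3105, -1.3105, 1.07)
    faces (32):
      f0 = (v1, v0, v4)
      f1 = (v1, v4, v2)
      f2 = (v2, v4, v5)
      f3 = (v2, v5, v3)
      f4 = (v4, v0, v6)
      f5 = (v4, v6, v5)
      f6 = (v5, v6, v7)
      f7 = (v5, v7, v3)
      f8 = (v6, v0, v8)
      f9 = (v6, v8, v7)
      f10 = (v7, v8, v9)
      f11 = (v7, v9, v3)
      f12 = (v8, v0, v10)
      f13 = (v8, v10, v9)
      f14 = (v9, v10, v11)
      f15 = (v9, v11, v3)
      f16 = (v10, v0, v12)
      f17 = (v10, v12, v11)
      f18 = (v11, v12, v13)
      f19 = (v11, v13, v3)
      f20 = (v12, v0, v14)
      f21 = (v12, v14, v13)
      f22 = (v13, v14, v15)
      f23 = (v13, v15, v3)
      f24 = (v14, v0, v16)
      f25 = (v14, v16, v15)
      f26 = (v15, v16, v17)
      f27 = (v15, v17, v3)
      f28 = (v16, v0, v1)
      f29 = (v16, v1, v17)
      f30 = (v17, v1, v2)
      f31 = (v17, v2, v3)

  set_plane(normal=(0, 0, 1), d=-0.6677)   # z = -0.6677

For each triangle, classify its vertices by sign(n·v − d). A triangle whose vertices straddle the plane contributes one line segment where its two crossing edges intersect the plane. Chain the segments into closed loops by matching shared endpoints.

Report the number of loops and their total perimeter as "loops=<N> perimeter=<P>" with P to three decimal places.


Straddling triangles (16 of 32):
  (v1,v4,v2) [--+] → (1.41254, 1.06414, -0.6677)–(1.8533, 0, -0.6677)  len=1.1518
  (v2,v4,v5) [+-+] → (1.41254, 1.06414, -0.6677)–(1.3105, 1.3105, -0.6677)  len=0.2667
  (v4,v6,v5) [--+] → (0.246362, 1.75126, -0.6677)–(1.3105, 1.3105, -0.6677)  len=1.1518
  (v5,v6,v7) [+-+] → (0.246362, 1.75126, -0.6677)–(0, 1.8533, -0.6677)  len=0.2667
  (v6,v8,v7) [--+] → (-1.06414, 1.41254, -0.6677)–(0, 1.8533, -0.6677)  len=1.1518
  (v7,v8,v9) [+-+] → (-1.06414, 1.41254, -0.6677)–(-1.3105, 1.3105, -0.6677)  len=0.2667
  (v8,v10,v9) [--+] → (-1.75126, 0.246362, -0.6677)–(-1.3105, 1.3105, -0.6677)  len=1.1518
  (v9,v10,v11) [+-+] → (-1.75126, 0.246362, -0.6677)–(-1.8533, 0, -0.6677)  len=0.2667
  (v10,v12,v11) [--+] → (-1.41254, -1.06414, -0.6677)–(-1.8533, 0, -0.6677)  len=1.1518
  (v11,v12,v13) [+-+] → (-1.41254, -1.06414, -0.6677)–(-1.3105, -1.3105, -0.6677)  len=0.2667
  (v12,v14,v13) [--+] → (-0.246362, -1.75126, -0.6677)–(-1.3105, -1.3105, -0.6677)  len=1.1518
  (v13,v14,v15) [+-+] → (-0.246362, -1.75126, -0.6677)–(0, -1.8533, -0.6677)  len=0.2667
  (v14,v16,v15) [--+] → (1.06414, -1.41254, -0.6677)–(0, -1.8533, -0.6677)  len=1.1518
  (v15,v16,v17) [+-+] → (1.06414, -1.41254, -0.6677)–(1.3105, -1.3105, -0.6677)  len=0.2667
  (v16,v1,v17) [--+] → (1.75126, -0.246362, -0.6677)–(1.3105, -1.3105, -0.6677)  len=1.1518
  (v17,v1,v2) [+-+] → (1.75126, -0.246362, -0.6677)–(1.8533, 0, -0.6677)  len=0.2667

Chained into 1 loop(s):
  loop 1: 16 segments, perimeter = 11.3477
Total perimeter = 11.348

loops=1 perimeter=11.348


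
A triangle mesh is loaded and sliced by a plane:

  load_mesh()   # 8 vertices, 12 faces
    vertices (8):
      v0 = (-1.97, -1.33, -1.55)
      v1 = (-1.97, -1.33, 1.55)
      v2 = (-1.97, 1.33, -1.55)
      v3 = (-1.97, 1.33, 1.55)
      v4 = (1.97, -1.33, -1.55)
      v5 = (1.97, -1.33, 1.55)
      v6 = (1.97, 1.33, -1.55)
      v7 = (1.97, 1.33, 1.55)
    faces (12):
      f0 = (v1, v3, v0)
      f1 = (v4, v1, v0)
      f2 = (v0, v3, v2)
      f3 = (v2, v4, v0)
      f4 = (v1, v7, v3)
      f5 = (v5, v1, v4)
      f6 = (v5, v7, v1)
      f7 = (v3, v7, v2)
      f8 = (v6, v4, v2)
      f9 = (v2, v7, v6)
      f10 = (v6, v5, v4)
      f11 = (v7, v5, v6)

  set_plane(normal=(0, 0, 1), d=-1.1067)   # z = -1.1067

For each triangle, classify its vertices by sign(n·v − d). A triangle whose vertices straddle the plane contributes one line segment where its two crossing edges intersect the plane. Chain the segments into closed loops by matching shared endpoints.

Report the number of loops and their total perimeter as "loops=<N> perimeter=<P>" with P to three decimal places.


loops=1 perimeter=13.200

Straddling triangles (8 of 12):
  (v1,v3,v0) [++-] → (-1.97, -0.94962, -1.1067)–(-1.97, -1.33, -1.1067)  len=0.3804
  (v4,v1,v0) [-+-] → (1.40658, -1.33, -1.1067)–(-1.97, -1.33, -1.1067)  len=3.3766
  (v0,v3,v2) [-+-] → (-1.97, -0.94962, -1.1067)–(-1.97, 1.33, -1.1067)  len=2.2796
  (v5,v1,v4) [++-] → (1.40658, -1.33, -1.1067)–(1.97, -1.33, -1.1067)  len=0.5634
  (v3,v7,v2) [++-] → (-1.40658, 1.33, -1.1067)–(-1.97, 1.33, -1.1067)  len=0.5634
  (v2,v7,v6) [-+-] → (-1.40658, 1.33, -1.1067)–(1.97, 1.33, -1.1067)  len=3.3766
  (v6,v5,v4) [-+-] → (1.97, 0.94962, -1.1067)–(1.97, -1.33, -1.1067)  len=2.2796
  (v7,v5,v6) [++-] → (1.97, 0.94962, -1.1067)–(1.97, 1.33, -1.1067)  len=0.3804

Chained into 1 loop(s):
  loop 1: 8 segments, perimeter = 13.2000
Total perimeter = 13.200


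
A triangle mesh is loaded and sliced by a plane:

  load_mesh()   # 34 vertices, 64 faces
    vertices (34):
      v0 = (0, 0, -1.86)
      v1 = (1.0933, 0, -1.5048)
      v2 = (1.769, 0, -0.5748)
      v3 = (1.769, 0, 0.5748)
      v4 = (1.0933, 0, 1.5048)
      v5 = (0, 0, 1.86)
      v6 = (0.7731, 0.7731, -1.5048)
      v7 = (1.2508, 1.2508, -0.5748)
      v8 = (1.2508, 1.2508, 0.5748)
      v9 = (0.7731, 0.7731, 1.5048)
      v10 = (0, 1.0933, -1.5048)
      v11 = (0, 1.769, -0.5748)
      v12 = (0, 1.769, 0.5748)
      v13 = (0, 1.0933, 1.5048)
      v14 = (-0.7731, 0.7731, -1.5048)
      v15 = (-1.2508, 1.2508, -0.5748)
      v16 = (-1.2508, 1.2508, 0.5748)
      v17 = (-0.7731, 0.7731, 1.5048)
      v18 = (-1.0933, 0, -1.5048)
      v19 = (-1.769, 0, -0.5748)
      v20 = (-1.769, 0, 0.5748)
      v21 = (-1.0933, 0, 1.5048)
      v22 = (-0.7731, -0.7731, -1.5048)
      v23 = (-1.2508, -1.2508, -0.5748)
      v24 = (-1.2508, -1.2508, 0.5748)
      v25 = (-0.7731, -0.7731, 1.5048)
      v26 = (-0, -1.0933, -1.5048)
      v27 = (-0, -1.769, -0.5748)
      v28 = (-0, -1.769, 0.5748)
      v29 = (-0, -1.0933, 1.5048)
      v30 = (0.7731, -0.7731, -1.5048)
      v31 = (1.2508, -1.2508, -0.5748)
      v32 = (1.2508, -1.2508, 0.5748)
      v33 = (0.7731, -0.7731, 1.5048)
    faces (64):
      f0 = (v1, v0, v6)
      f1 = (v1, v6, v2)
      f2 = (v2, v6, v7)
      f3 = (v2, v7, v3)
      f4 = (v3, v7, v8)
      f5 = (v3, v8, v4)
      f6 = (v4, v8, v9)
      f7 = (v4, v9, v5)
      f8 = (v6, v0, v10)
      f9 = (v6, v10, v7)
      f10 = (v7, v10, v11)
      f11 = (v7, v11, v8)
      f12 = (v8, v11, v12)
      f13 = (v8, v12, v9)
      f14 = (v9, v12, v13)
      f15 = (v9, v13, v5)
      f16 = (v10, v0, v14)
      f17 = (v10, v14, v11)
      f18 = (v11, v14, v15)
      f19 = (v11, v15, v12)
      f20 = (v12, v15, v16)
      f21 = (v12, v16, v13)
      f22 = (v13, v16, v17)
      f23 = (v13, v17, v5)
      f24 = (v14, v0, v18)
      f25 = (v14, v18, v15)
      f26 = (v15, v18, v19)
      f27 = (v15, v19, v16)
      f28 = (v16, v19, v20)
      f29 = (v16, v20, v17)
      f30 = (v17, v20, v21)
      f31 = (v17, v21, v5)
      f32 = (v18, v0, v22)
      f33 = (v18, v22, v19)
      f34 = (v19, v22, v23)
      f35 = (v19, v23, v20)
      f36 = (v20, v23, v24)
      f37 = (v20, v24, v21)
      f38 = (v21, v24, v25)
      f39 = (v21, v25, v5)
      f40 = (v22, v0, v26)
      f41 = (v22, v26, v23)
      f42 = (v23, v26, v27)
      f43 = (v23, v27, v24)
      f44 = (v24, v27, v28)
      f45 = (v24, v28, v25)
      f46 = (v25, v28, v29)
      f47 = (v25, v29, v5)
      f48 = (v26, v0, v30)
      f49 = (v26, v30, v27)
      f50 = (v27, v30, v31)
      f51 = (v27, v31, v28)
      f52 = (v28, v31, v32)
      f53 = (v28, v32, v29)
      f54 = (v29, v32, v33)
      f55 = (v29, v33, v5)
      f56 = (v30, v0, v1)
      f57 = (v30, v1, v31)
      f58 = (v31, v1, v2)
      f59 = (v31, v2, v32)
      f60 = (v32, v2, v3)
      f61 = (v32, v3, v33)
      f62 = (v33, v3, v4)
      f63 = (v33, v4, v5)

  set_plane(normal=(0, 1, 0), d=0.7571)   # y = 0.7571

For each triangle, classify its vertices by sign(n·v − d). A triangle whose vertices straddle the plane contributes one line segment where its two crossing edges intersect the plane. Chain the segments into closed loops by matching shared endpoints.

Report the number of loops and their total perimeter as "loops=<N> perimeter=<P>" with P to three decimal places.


loops=1 perimeter=10.048

Straddling triangles (20 of 64):
  (v1,v0,v6) [--+] → (0.7571, 0.7571, -1.51215)–(0.779727, 0.7571, -1.5048)  len=0.0238
  (v1,v6,v2) [-+-] → (0.779727, 0.7571, -1.5048)–(0.793711, 0.7571, -1.48555)  len=0.0238
  (v2,v6,v7) [-++] → (0.793711, 0.7571, -1.48555)–(1.45534, 0.7571, -0.5748)  len=1.1257
  (v2,v7,v3) [-+-] → (1.45534, 0.7571, -0.5748)–(1.45534, 0.7571, -0.121044)  len=0.4538
  (v3,v7,v8) [-++] → (1.45534, 0.7571, -0.121044)–(1.45534, 0.7571, 0.5748)  len=0.6958
  (v3,v8,v4) [-+-] → (1.45534, 0.7571, 0.5748)–(1.18863, 0.7571, 0.941878)  len=0.4537
  (v4,v8,v9) [-++] → (1.18863, 0.7571, 0.941878)–(0.779727, 0.7571, 1.5048)  len=0.6958
  (v4,v9,v5) [-+-] → (0.779727, 0.7571, 1.5048)–(0.7571, 0.7571, 1.51215)  len=0.0238
  (v6,v0,v10) [+-+] → (0.7571, 0.7571, -1.51215)–(0, 0.7571, -1.61403)  len=0.7639
  (v9,v13,v5) [++-] → (0, 0.7571, 1.61403)–(0.7571, 0.7571, 1.51215)  len=0.7639
  (v10,v0,v14) [+-+] → (0, 0.7571, -1.61403)–(-0.7571, 0.7571, -1.51215)  len=0.7639
  (v13,v17,v5) [++-] → (-0.7571, 0.7571, 1.51215)–(0, 0.7571, 1.61403)  len=0.7639
  (v14,v0,v18) [+--] → (-0.7571, 0.7571, -1.51215)–(-0.779727, 0.7571, -1.5048)  len=0.0238
  (v14,v18,v15) [+-+] → (-0.779727, 0.7571, -1.5048)–(-1.18863, 0.7571, -0.941878)  len=0.6958
  (v15,v18,v19) [+--] → (-1.18863, 0.7571, -0.941878)–(-1.45534, 0.7571, -0.5748)  len=0.4537
  (v15,v19,v16) [+-+] → (-1.45534, 0.7571, -0.5748)–(-1.45534, 0.7571, 0.121044)  len=0.6958
  (v16,v19,v20) [+--] → (-1.45534, 0.7571, 0.121044)–(-1.45534, 0.7571, 0.5748)  len=0.4538
  (v16,v20,v17) [+-+] → (-1.45534, 0.7571, 0.5748)–(-0.793711, 0.7571, 1.48555)  len=1.1257
  (v17,v20,v21) [+--] → (-0.793711, 0.7571, 1.48555)–(-0.779727, 0.7571, 1.5048)  len=0.0238
  (v17,v21,v5) [+--] → (-0.779727, 0.7571, 1.5048)–(-0.7571, 0.7571, 1.51215)  len=0.0238

Chained into 1 loop(s):
  loop 1: 20 segments, perimeter = 10.0481
Total perimeter = 10.048


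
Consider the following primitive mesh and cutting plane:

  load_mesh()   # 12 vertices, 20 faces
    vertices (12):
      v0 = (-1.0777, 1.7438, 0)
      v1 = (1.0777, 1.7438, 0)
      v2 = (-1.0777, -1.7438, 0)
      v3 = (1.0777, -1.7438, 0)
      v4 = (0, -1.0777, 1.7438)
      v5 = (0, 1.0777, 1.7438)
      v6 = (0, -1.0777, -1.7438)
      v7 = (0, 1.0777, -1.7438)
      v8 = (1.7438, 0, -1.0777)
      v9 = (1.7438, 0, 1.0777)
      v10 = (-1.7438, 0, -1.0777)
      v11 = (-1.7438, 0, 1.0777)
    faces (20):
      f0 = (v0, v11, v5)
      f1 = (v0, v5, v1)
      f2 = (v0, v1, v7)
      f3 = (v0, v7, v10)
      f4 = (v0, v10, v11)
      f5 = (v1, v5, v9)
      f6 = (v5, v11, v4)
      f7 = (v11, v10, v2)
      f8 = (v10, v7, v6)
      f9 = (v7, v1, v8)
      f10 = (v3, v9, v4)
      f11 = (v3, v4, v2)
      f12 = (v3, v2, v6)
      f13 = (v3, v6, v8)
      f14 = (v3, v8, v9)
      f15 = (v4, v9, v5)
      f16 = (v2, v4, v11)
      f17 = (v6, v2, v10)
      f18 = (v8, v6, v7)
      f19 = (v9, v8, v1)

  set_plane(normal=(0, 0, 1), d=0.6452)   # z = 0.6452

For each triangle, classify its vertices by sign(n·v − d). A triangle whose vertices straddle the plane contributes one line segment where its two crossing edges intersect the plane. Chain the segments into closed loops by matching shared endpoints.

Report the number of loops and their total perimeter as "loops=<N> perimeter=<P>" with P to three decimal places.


loops=1 perimeter=10.224

Straddling triangles (10 of 20):
  (v0,v11,v5) [-++] → (-1.47648, 0.699818, 0.6452)–(-0.678955, 1.49735, 0.6452)  len=1.1279
  (v0,v5,v1) [-+-] → (-0.678955, 1.49735, 0.6452)–(0.678955, 1.49735, 0.6452)  len=1.3579
  (v0,v10,v11) [--+] → (-1.7438, 0, 0.6452)–(-1.47648, 0.699818, 0.6452)  len=0.7491
  (v1,v5,v9) [-++] → (0.678955, 1.49735, 0.6452)–(1.47648, 0.699818, 0.6452)  len=1.1279
  (v11,v10,v2) [+--] → (-1.7438, 0, 0.6452)–(-1.47648, -0.699818, 0.6452)  len=0.7491
  (v3,v9,v4) [-++] → (1.47648, -0.699818, 0.6452)–(0.678955, -1.49735, 0.6452)  len=1.1279
  (v3,v4,v2) [-+-] → (0.678955, -1.49735, 0.6452)–(-0.678955, -1.49735, 0.6452)  len=1.3579
  (v3,v8,v9) [--+] → (1.7438, 0, 0.6452)–(1.47648, -0.699818, 0.6452)  len=0.7491
  (v2,v4,v11) [-++] → (-0.678955, -1.49735, 0.6452)–(-1.47648, -0.699818, 0.6452)  len=1.1279
  (v9,v8,v1) [+--] → (1.7438, 0, 0.6452)–(1.47648, 0.699818, 0.6452)  len=0.7491

Chained into 1 loop(s):
  loop 1: 10 segments, perimeter = 10.2239
Total perimeter = 10.224


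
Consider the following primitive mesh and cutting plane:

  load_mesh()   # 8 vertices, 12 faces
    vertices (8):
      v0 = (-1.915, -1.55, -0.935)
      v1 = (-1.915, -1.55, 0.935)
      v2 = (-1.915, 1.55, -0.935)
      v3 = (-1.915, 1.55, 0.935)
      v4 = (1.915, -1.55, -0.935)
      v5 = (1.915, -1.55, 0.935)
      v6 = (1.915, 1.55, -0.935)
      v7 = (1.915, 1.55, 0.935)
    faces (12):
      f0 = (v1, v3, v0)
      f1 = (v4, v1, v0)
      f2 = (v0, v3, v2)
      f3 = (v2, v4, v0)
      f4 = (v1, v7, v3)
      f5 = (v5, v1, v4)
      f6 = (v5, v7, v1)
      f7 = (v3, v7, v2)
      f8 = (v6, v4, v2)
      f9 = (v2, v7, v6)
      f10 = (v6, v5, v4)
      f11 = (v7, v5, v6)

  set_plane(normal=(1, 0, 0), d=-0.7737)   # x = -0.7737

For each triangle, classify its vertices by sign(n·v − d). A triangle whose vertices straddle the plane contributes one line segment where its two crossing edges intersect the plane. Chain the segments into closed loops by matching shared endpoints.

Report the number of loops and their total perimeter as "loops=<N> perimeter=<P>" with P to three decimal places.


Straddling triangles (8 of 12):
  (v4,v1,v0) [+--] → (-0.7737, -1.55, 0.37776)–(-0.7737, -1.55, -0.935)  len=1.3128
  (v2,v4,v0) [-+-] → (-0.7737, 0.626232, -0.935)–(-0.7737, -1.55, -0.935)  len=2.1762
  (v1,v7,v3) [-+-] → (-0.7737, -0.626232, 0.935)–(-0.7737, 1.55, 0.935)  len=2.1762
  (v5,v1,v4) [+-+] → (-0.7737, -1.55, 0.935)–(-0.7737, -1.55, 0.37776)  len=0.5572
  (v5,v7,v1) [++-] → (-0.7737, -0.626232, 0.935)–(-0.7737, -1.55, 0.935)  len=0.9238
  (v3,v7,v2) [-+-] → (-0.7737, 1.55, 0.935)–(-0.7737, 1.55, -0.37776)  len=1.3128
  (v6,v4,v2) [++-] → (-0.7737, 0.626232, -0.935)–(-0.7737, 1.55, -0.935)  len=0.9238
  (v2,v7,v6) [-++] → (-0.7737, 1.55, -0.37776)–(-0.7737, 1.55, -0.935)  len=0.5572

Chained into 1 loop(s):
  loop 1: 8 segments, perimeter = 9.9400
Total perimeter = 9.940

loops=1 perimeter=9.940


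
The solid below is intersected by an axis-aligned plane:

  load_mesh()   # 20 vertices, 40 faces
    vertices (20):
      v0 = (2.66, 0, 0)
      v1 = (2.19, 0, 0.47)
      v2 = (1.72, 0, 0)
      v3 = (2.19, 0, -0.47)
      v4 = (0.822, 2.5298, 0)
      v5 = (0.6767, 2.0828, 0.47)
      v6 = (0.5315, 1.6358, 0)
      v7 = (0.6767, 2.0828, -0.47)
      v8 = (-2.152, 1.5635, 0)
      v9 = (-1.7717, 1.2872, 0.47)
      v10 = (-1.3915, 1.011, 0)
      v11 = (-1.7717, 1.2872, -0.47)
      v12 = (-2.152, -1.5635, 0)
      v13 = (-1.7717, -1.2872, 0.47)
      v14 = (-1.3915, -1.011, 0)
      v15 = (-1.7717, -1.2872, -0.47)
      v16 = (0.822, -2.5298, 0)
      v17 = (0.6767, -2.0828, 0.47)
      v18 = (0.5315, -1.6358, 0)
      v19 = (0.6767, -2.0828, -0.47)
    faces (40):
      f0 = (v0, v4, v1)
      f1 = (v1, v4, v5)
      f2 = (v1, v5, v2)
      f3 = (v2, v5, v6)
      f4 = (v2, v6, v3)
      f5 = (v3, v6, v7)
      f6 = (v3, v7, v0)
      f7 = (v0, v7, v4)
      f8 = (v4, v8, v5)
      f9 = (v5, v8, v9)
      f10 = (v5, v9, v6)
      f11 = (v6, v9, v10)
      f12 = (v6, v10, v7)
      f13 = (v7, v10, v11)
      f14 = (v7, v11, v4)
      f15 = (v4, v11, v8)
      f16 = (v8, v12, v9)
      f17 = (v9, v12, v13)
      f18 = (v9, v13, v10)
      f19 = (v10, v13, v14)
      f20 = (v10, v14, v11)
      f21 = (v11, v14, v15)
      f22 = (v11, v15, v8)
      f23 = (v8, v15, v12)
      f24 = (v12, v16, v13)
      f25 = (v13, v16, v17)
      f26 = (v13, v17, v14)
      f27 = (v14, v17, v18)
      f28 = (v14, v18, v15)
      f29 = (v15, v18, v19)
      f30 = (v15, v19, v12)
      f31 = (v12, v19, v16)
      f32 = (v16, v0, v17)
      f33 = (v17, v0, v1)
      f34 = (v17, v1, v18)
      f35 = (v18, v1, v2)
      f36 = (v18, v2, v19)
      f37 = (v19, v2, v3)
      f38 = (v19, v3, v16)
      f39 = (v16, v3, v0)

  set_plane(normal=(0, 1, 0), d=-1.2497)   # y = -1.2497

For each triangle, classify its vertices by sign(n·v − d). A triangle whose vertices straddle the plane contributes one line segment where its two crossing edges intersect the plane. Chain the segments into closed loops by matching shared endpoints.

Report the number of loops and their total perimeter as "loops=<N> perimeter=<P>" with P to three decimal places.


loops=2 perimeter=6.308

Straddling triangles (18 of 40):
  (v8,v12,v9) [+-+] → (-2.152, -1.2497, 0)–(-2.11014, -1.2497, 0.0517368)  len=0.0666
  (v9,v12,v13) [+--] → (-2.11014, -1.2497, 0.0517368)–(-1.7717, -1.2497, 0.47)  len=0.5380
  (v9,v13,v10) [+-+] → (-1.7717, -1.2497, 0.47)–(-1.7655, -1.2497, 0.462331)  len=0.0099
  (v10,v13,v14) [+-+] → (-1.7655, -1.2497, 0.462331)–(-1.72008, -1.2497, 0.406188)  len=0.0722
  (v11,v14,v15) [++-] → (-1.72008, -1.2497, -0.406188)–(-1.7717, -1.2497, -0.47)  len=0.0821
  (v11,v15,v8) [+-+] → (-1.7717, -1.2497, -0.47)–(-1.7767, -1.2497, -0.463817)  len=0.0080
  (v8,v15,v12) [+--] → (-1.7767, -1.2497, -0.463817)–(-2.152, -1.2497, 0)  len=0.5966
  (v13,v17,v14) [--+] → (-0.930892, -1.2497, 0.104673)–(-1.72008, -1.2497, 0.406188)  len=0.8448
  (v14,v17,v18) [+--] → (-0.930892, -1.2497, 0.104673)–(-0.656833, -1.2497, 0)  len=0.2934
  (v14,v18,v15) [+--] → (-0.656833, -1.2497, 0)–(-1.72008, -1.2497, -0.406188)  len=1.1382
  (v16,v0,v17) [-+-] → (1.75204, -1.2497, 0)–(1.47, -1.2497, 0.282005)  len=0.3988
  (v17,v0,v1) [-++] → (1.47, -1.2497, 0.282005)–(1.28201, -1.2497, 0.47)  len=0.2659
  (v17,v1,v18) [-+-] → (1.28201, -1.2497, 0.47)–(0.922958, -1.2497, 0.110935)  len=0.5078
  (v18,v1,v2) [-++] → (0.922958, -1.2497, 0.110935)–(0.812023, -1.2497, 0)  len=0.1569
  (v18,v2,v19) [-+-] → (0.812023, -1.2497, 0)–(1.09401, -1.2497, -0.282005)  len=0.3988
  (v19,v2,v3) [-++] → (1.09401, -1.2497, -0.282005)–(1.28201, -1.2497, -0.47)  len=0.2659
  (v19,v3,v16) [-+-] → (1.28201, -1.2497, -0.47)–(1.51422, -1.2497, -0.237824)  len=0.3284
  (v16,v3,v0) [-++] → (1.51422, -1.2497, -0.237824)–(1.75204, -1.2497, 0)  len=0.3363

Chained into 2 loop(s):
  loop 1: 10 segments, perimeter = 3.6497
  loop 2: 8 segments, perimeter = 2.6588
Total perimeter = 6.308


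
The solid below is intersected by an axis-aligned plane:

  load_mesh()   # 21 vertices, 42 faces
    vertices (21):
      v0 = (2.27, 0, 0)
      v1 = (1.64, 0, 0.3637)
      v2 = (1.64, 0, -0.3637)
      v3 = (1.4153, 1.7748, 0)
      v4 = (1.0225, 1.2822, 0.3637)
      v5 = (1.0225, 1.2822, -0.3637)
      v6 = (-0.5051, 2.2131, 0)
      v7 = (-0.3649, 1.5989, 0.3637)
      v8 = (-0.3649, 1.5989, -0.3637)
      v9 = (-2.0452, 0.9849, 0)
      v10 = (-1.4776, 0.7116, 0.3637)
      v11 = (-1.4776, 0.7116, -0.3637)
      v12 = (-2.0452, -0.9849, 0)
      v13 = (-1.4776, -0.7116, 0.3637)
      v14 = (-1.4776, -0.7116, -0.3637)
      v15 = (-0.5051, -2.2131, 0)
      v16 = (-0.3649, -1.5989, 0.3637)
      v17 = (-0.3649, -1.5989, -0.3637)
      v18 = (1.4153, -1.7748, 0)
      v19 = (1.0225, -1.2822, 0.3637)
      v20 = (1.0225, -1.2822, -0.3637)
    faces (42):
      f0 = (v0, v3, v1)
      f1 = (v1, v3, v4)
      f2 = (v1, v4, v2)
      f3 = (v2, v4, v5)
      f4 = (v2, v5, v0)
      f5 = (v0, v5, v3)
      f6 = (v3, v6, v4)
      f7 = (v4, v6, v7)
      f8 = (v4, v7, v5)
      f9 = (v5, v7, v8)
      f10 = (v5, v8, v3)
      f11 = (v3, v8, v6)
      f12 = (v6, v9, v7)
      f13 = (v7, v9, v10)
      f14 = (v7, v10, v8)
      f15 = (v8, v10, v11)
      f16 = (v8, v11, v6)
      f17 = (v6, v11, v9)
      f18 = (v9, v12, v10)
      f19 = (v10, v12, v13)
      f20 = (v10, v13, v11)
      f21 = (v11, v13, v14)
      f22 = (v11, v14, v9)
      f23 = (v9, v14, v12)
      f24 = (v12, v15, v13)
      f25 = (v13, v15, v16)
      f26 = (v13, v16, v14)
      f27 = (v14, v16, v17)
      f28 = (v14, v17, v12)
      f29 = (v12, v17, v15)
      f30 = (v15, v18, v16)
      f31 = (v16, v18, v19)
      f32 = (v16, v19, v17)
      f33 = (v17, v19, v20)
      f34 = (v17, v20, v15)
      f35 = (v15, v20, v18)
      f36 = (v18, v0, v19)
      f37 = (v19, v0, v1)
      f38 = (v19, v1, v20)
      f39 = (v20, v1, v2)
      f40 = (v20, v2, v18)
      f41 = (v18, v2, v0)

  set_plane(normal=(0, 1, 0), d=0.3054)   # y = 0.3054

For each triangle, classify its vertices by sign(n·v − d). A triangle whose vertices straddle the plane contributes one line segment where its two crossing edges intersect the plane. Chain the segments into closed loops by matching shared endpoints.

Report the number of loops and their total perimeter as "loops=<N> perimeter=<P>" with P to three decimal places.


Straddling triangles (12 of 42):
  (v0,v3,v1) [-+-] → (2.12293, 0.3054, 0)–(1.60133, 0.3054, 0.301116)  len=0.6023
  (v1,v3,v4) [-++] → (1.60133, 0.3054, 0.301116)–(1.49292, 0.3054, 0.3637)  len=0.1252
  (v1,v4,v2) [-+-] → (1.49292, 0.3054, 0.3637)–(1.49292, 0.3054, -0.190445)  len=0.5541
  (v2,v4,v5) [-++] → (1.49292, 0.3054, -0.190445)–(1.49292, 0.3054, -0.3637)  len=0.1733
  (v2,v5,v0) [-+-] → (1.49292, 0.3054, -0.3637)–(1.97286, 0.3054, -0.0866277)  len=0.5542
  (v0,v5,v3) [-++] → (1.97286, 0.3054, -0.0866277)–(2.12293, 0.3054, 0)  len=0.1733
  (v9,v12,v10) [+-+] → (-2.0452, 0.3054, 0)–(-1.6135, 0.3054, 0.276618)  len=0.5127
  (v10,v12,v13) [+--] → (-1.6135, 0.3054, 0.276618)–(-1.4776, 0.3054, 0.3637)  len=0.1614
  (v10,v13,v11) [+-+] → (-1.4776, 0.3054, 0.3637)–(-1.4776, 0.3054, -0.15609)  len=0.5198
  (v11,v13,v14) [+--] → (-1.4776, 0.3054, -0.15609)–(-1.4776, 0.3054, -0.3637)  len=0.2076
  (v11,v14,v9) [+-+] → (-1.4776, 0.3054, -0.3637)–(-1.81786, 0.3054, -0.145673)  len=0.4041
  (v9,v14,v12) [+--] → (-1.81786, 0.3054, -0.145673)–(-2.0452, 0.3054, 0)  len=0.2700

Chained into 2 loop(s):
  loop 1: 6 segments, perimeter = 2.1823
  loop 2: 6 segments, perimeter = 2.0757
Total perimeter = 4.258

loops=2 perimeter=4.258


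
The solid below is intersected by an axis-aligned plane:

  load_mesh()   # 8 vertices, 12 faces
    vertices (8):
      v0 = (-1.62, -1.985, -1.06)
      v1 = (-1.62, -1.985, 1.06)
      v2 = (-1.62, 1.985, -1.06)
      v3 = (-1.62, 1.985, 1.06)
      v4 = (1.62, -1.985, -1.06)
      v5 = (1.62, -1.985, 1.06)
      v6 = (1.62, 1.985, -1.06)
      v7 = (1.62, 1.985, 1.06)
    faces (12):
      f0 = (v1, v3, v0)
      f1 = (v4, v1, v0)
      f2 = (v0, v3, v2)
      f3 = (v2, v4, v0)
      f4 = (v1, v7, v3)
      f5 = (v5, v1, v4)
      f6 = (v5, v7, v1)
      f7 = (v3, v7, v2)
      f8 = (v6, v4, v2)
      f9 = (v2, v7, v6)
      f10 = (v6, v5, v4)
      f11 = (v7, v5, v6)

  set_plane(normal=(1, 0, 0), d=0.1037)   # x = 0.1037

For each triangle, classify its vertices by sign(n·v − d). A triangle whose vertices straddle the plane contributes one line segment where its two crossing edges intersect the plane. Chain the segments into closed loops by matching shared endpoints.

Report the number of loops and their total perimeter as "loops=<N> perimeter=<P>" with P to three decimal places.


Straddling triangles (8 of 12):
  (v4,v1,v0) [+--] → (0.1037, -1.985, -0.0678531)–(0.1037, -1.985, -1.06)  len=0.9921
  (v2,v4,v0) [-+-] → (0.1037, -0.127065, -1.06)–(0.1037, -1.985, -1.06)  len=1.8579
  (v1,v7,v3) [-+-] → (0.1037, 0.127065, 1.06)–(0.1037, 1.985, 1.06)  len=1.8579
  (v5,v1,v4) [+-+] → (0.1037, -1.985, 1.06)–(0.1037, -1.985, -0.0678531)  len=1.1279
  (v5,v7,v1) [++-] → (0.1037, 0.127065, 1.06)–(0.1037, -1.985, 1.06)  len=2.1121
  (v3,v7,v2) [-+-] → (0.1037, 1.985, 1.06)–(0.1037, 1.985, 0.0678531)  len=0.9921
  (v6,v4,v2) [++-] → (0.1037, -0.127065, -1.06)–(0.1037, 1.985, -1.06)  len=2.1121
  (v2,v7,v6) [-++] → (0.1037, 1.985, 0.0678531)–(0.1037, 1.985, -1.06)  len=1.1279

Chained into 1 loop(s):
  loop 1: 8 segments, perimeter = 12.1800
Total perimeter = 12.180

loops=1 perimeter=12.180


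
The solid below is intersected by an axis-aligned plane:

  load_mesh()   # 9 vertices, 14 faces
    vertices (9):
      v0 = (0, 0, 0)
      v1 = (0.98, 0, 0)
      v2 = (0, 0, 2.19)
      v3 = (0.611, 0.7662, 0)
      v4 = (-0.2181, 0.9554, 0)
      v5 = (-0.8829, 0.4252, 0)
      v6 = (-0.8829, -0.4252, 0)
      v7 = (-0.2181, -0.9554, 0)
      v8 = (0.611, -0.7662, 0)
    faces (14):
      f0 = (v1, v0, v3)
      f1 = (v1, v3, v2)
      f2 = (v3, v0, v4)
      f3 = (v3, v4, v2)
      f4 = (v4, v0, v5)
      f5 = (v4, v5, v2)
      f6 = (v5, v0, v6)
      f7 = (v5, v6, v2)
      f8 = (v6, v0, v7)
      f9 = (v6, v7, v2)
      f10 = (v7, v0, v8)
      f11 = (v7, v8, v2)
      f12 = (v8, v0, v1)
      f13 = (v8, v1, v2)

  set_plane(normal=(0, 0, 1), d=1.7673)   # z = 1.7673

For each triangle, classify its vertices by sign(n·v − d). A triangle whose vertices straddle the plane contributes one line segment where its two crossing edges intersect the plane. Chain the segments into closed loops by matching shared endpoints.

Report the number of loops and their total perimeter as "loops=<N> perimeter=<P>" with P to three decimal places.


loops=1 perimeter=1.149

Straddling triangles (7 of 14):
  (v1,v3,v2) [--+] → (0.117931, 0.147887, 1.7673)–(0.189153, 0, 1.7673)  len=0.1641
  (v3,v4,v2) [--+] → (-0.0420963, 0.184405, 1.7673)–(0.117931, 0.147887, 1.7673)  len=0.1641
  (v4,v5,v2) [--+] → (-0.170412, 0.0820694, 1.7673)–(-0.0420963, 0.184405, 1.7673)  len=0.1641
  (v5,v6,v2) [--+] → (-0.170412, -0.0820694, 1.7673)–(-0.170412, 0.0820694, 1.7673)  len=0.1641
  (v6,v7,v2) [--+] → (-0.0420963, -0.184405, 1.7673)–(-0.170412, -0.0820694, 1.7673)  len=0.1641
  (v7,v8,v2) [--+] → (0.117931, -0.147887, 1.7673)–(-0.0420963, -0.184405, 1.7673)  len=0.1641
  (v8,v1,v2) [--+] → (0.189153, 0, 1.7673)–(0.117931, -0.147887, 1.7673)  len=0.1641

Chained into 1 loop(s):
  loop 1: 7 segments, perimeter = 1.1490
Total perimeter = 1.149


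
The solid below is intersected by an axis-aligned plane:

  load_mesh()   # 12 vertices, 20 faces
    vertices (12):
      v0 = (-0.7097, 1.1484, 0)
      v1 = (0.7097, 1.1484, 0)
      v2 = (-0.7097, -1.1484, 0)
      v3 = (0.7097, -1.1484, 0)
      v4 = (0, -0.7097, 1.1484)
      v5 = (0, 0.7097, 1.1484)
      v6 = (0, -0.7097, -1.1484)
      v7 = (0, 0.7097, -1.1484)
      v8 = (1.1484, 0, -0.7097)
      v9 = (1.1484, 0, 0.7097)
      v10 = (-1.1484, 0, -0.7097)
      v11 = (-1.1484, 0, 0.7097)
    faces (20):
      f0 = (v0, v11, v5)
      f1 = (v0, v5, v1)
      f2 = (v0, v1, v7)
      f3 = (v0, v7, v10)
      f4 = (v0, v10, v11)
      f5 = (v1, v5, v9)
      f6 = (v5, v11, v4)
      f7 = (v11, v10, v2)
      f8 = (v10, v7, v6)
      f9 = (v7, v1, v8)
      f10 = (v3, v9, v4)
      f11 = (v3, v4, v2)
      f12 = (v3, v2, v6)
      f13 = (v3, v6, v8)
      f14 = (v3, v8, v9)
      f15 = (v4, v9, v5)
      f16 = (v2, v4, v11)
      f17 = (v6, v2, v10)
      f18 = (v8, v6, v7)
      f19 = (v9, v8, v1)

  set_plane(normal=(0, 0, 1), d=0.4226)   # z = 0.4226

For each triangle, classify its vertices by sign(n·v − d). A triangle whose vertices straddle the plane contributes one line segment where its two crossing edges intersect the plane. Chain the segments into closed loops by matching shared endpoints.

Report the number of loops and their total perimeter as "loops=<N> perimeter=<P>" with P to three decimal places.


loops=1 perimeter=6.739

Straddling triangles (10 of 20):
  (v0,v11,v5) [-++] → (-0.97093, 0.46457, 0.4226)–(-0.448537, 0.986963, 0.4226)  len=0.7388
  (v0,v5,v1) [-+-] → (-0.448537, 0.986963, 0.4226)–(0.448537, 0.986963, 0.4226)  len=0.8971
  (v0,v10,v11) [--+] → (-1.1484, 0, 0.4226)–(-0.97093, 0.46457, 0.4226)  len=0.4973
  (v1,v5,v9) [-++] → (0.448537, 0.986963, 0.4226)–(0.97093, 0.46457, 0.4226)  len=0.7388
  (v11,v10,v2) [+--] → (-1.1484, 0, 0.4226)–(-0.97093, -0.46457, 0.4226)  len=0.4973
  (v3,v9,v4) [-++] → (0.97093, -0.46457, 0.4226)–(0.448537, -0.986963, 0.4226)  len=0.7388
  (v3,v4,v2) [-+-] → (0.448537, -0.986963, 0.4226)–(-0.448537, -0.986963, 0.4226)  len=0.8971
  (v3,v8,v9) [--+] → (1.1484, 0, 0.4226)–(0.97093, -0.46457, 0.4226)  len=0.4973
  (v2,v4,v11) [-++] → (-0.448537, -0.986963, 0.4226)–(-0.97093, -0.46457, 0.4226)  len=0.7388
  (v9,v8,v1) [+--] → (1.1484, 0, 0.4226)–(0.97093, 0.46457, 0.4226)  len=0.4973

Chained into 1 loop(s):
  loop 1: 10 segments, perimeter = 6.7385
Total perimeter = 6.739


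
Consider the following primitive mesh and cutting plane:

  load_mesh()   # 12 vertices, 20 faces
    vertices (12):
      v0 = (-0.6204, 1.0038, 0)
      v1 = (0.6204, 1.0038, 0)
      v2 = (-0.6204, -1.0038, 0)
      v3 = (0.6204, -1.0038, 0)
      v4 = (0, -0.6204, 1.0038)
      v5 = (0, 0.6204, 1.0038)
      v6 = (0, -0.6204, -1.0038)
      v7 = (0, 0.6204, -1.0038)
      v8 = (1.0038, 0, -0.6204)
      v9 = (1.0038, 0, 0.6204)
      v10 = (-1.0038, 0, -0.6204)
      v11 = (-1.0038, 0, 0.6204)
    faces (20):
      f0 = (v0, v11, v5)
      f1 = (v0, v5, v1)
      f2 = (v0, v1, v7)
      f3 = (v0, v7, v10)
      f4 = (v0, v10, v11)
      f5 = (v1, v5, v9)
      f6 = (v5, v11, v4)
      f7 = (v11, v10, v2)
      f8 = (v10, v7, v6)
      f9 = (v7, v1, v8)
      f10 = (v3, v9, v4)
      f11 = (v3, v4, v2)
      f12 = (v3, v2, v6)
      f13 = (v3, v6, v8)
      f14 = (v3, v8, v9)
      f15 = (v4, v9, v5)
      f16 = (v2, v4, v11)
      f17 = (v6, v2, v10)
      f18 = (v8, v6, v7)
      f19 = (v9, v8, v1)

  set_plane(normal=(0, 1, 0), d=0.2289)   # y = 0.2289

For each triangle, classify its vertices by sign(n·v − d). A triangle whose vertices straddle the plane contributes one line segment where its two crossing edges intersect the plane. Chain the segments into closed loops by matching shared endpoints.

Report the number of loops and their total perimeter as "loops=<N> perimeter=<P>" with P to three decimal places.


Straddling triangles (10 of 20):
  (v0,v11,v5) [+-+] → (-0.916372, 0.2289, 0.478928)–(-0.633442, 0.2289, 0.761858)  len=0.4001
  (v0,v7,v10) [++-] → (-0.633442, 0.2289, -0.761858)–(-0.916372, 0.2289, -0.478928)  len=0.4001
  (v0,v10,v11) [+--] → (-0.916372, 0.2289, -0.478928)–(-0.916372, 0.2289, 0.478928)  len=0.9579
  (v1,v5,v9) [++-] → (0.633442, 0.2289, 0.761858)–(0.916372, 0.2289, 0.478928)  len=0.4001
  (v5,v11,v4) [+--] → (-0.633442, 0.2289, 0.761858)–(0, 0.2289, 1.0038)  len=0.6781
  (v10,v7,v6) [-+-] → (-0.633442, 0.2289, -0.761858)–(0, 0.2289, -1.0038)  len=0.6781
  (v7,v1,v8) [++-] → (0.916372, 0.2289, -0.478928)–(0.633442, 0.2289, -0.761858)  len=0.4001
  (v4,v9,v5) [--+] → (0.633442, 0.2289, 0.761858)–(0, 0.2289, 1.0038)  len=0.6781
  (v8,v6,v7) [--+] → (0, 0.2289, -1.0038)–(0.633442, 0.2289, -0.761858)  len=0.6781
  (v9,v8,v1) [--+] → (0.916372, 0.2289, -0.478928)–(0.916372, 0.2289, 0.478928)  len=0.9579

Chained into 1 loop(s):
  loop 1: 10 segments, perimeter = 6.2285
Total perimeter = 6.229

loops=1 perimeter=6.229


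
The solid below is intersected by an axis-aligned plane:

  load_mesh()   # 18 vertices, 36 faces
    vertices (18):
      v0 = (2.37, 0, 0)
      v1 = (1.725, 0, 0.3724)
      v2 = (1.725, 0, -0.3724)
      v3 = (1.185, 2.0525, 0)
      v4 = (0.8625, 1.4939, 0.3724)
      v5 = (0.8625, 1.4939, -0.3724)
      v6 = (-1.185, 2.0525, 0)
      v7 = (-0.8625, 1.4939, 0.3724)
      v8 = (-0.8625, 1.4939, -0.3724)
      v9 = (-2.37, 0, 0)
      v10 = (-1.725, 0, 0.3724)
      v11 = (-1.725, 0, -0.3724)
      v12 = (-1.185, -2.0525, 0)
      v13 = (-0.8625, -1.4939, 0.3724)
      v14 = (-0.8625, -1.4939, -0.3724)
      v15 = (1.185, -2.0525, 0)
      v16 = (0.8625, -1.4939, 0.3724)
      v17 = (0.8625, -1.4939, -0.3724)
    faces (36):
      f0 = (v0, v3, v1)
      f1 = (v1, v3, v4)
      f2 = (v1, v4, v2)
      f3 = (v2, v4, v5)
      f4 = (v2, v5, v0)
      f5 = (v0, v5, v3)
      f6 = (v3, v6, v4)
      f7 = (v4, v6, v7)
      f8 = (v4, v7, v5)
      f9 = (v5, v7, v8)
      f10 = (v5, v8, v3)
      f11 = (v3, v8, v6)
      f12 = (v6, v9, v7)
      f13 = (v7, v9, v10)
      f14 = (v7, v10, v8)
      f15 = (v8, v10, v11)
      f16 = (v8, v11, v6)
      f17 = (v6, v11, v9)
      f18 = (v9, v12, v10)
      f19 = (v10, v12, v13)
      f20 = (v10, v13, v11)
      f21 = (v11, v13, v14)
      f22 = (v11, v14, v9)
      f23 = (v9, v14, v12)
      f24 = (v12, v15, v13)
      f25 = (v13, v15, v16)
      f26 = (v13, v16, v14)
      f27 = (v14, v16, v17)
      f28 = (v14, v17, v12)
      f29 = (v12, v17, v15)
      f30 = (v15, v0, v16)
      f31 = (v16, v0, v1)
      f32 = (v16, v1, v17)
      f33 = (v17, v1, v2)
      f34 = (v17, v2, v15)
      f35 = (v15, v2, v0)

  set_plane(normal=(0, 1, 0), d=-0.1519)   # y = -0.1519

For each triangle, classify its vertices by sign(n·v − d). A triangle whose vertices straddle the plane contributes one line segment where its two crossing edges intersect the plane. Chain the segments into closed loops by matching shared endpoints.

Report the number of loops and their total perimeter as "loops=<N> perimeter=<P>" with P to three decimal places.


loops=2 perimeter=4.469

Straddling triangles (12 of 36):
  (v9,v12,v10) [+-+] → (-2.2823, -0.1519, 0)–(-1.68504, -0.1519, 0.34484)  len=0.6897
  (v10,v12,v13) [+--] → (-1.68504, -0.1519, 0.34484)–(-1.6373, -0.1519, 0.3724)  len=0.0551
  (v10,v13,v11) [+-+] → (-1.6373, -0.1519, 0.3724)–(-1.6373, -0.1519, -0.296669)  len=0.6691
  (v11,v13,v14) [+--] → (-1.6373, -0.1519, -0.296669)–(-1.6373, -0.1519, -0.3724)  len=0.0757
  (v11,v14,v9) [+-+] → (-1.6373, -0.1519, -0.3724)–(-2.21672, -0.1519, -0.0378657)  len=0.6691
  (v9,v14,v12) [+--] → (-2.21672, -0.1519, -0.0378657)–(-2.2823, -0.1519, 0)  len=0.0757
  (v15,v0,v16) [-+-] → (2.2823, -0.1519, 0)–(2.21672, -0.1519, 0.0378657)  len=0.0757
  (v16,v0,v1) [-++] → (2.21672, -0.1519, 0.0378657)–(1.6373, -0.1519, 0.3724)  len=0.6691
  (v16,v1,v17) [-+-] → (1.6373, -0.1519, 0.3724)–(1.6373, -0.1519, 0.296669)  len=0.0757
  (v17,v1,v2) [-++] → (1.6373, -0.1519, 0.296669)–(1.6373, -0.1519, -0.3724)  len=0.6691
  (v17,v2,v15) [-+-] → (1.6373, -0.1519, -0.3724)–(1.68504, -0.1519, -0.34484)  len=0.0551
  (v15,v2,v0) [-++] → (1.68504, -0.1519, -0.34484)–(2.2823, -0.1519, 0)  len=0.6897

Chained into 2 loop(s):
  loop 1: 6 segments, perimeter = 2.2344
  loop 2: 6 segments, perimeter = 2.2344
Total perimeter = 4.469


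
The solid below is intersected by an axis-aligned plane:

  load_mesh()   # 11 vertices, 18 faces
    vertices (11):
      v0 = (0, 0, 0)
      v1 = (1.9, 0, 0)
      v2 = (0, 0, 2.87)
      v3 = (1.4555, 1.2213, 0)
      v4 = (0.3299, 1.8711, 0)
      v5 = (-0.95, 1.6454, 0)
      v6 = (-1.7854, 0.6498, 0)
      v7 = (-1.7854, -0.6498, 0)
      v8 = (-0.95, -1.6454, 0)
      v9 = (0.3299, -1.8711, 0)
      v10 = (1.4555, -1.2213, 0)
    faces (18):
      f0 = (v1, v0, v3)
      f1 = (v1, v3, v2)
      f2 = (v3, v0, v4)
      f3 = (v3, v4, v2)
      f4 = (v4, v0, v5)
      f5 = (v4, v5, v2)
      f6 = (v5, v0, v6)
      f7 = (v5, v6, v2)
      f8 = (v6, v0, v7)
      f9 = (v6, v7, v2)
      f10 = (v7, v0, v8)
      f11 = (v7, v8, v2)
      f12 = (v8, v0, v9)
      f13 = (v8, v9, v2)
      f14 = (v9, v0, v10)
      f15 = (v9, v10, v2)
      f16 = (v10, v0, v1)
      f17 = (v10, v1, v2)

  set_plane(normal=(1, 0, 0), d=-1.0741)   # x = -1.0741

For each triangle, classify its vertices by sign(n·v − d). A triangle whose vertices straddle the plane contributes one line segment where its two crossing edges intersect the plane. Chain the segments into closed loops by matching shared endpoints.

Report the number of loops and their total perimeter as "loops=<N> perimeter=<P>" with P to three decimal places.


loops=1 perimeter=6.959

Straddling triangles (6 of 18):
  (v5,v0,v6) [++-] → (-1.0741, 0.390921, 0)–(-1.0741, 1.4975, 0)  len=1.1066
  (v5,v6,v2) [+-+] → (-1.0741, 1.4975, 0)–(-1.0741, 0.390921, 1.1434)  len=1.5912
  (v6,v0,v7) [-+-] → (-1.0741, 0.390921, 0)–(-1.0741, -0.390921, 0)  len=0.7818
  (v6,v7,v2) [--+] → (-1.0741, -0.390921, 1.1434)–(-1.0741, 0.390921, 1.1434)  len=0.7818
  (v7,v0,v8) [-++] → (-1.0741, -0.390921, 0)–(-1.0741, -1.4975, 0)  len=1.1066
  (v7,v8,v2) [-++] → (-1.0741, -1.4975, 0)–(-1.0741, -0.390921, 1.1434)  len=1.5912

Chained into 1 loop(s):
  loop 1: 6 segments, perimeter = 6.9592
Total perimeter = 6.959


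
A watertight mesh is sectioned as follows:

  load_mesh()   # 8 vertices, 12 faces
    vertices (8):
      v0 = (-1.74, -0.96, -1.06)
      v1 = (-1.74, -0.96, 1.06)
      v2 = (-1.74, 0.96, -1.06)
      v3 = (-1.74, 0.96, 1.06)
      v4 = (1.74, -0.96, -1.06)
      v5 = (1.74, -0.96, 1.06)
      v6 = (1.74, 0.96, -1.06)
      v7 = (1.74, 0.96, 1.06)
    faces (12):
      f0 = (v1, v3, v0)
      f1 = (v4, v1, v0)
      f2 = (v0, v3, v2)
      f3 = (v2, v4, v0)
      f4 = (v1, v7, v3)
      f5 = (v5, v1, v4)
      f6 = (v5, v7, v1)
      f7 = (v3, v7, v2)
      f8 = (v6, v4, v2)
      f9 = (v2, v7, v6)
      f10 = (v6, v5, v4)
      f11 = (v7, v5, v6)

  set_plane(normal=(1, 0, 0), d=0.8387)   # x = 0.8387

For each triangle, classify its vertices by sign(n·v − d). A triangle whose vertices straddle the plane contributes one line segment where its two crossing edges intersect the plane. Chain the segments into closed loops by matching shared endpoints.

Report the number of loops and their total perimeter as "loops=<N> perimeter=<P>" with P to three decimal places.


loops=1 perimeter=8.080

Straddling triangles (8 of 12):
  (v4,v1,v0) [+--] → (0.8387, -0.96, -0.510932)–(0.8387, -0.96, -1.06)  len=0.5491
  (v2,v4,v0) [-+-] → (0.8387, -0.462731, -1.06)–(0.8387, -0.96, -1.06)  len=0.4973
  (v1,v7,v3) [-+-] → (0.8387, 0.462731, 1.06)–(0.8387, 0.96, 1.06)  len=0.4973
  (v5,v1,v4) [+-+] → (0.8387, -0.96, 1.06)–(0.8387, -0.96, -0.510932)  len=1.5709
  (v5,v7,v1) [++-] → (0.8387, 0.462731, 1.06)–(0.8387, -0.96, 1.06)  len=1.4227
  (v3,v7,v2) [-+-] → (0.8387, 0.96, 1.06)–(0.8387, 0.96, 0.510932)  len=0.5491
  (v6,v4,v2) [++-] → (0.8387, -0.462731, -1.06)–(0.8387, 0.96, -1.06)  len=1.4227
  (v2,v7,v6) [-++] → (0.8387, 0.96, 0.510932)–(0.8387, 0.96, -1.06)  len=1.5709

Chained into 1 loop(s):
  loop 1: 8 segments, perimeter = 8.0800
Total perimeter = 8.080


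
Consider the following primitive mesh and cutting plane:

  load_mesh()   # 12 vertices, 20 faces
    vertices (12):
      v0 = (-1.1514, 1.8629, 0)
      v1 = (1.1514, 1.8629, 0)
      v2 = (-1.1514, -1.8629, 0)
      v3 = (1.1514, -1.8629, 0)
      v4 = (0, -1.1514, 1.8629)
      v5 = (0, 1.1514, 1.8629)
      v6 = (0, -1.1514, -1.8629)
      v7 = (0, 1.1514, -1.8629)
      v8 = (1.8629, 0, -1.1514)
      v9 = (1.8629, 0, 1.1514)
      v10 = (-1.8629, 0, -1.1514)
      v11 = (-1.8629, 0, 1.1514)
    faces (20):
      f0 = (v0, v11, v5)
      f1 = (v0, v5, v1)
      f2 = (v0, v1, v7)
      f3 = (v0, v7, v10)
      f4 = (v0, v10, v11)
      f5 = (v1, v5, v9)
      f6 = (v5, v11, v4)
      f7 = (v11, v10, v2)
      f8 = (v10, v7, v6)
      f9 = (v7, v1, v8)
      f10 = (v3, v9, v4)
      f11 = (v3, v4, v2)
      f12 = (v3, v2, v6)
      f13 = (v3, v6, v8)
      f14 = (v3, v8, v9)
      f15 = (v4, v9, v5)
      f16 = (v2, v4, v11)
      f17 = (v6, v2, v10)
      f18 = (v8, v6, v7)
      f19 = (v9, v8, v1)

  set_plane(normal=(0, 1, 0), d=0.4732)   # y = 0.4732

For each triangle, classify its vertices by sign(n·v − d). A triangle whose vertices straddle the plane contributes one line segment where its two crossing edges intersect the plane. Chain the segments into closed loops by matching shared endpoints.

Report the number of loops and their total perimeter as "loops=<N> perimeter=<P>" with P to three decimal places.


Straddling triangles (10 of 20):
  (v0,v11,v5) [+-+] → (-1.68217, 0.4732, 0.85893)–(-1.09729, 0.4732, 1.44381)  len=0.8271
  (v0,v7,v10) [++-] → (-1.09729, 0.4732, -1.44381)–(-1.68217, 0.4732, -0.85893)  len=0.8271
  (v0,v10,v11) [+--] → (-1.68217, 0.4732, -0.85893)–(-1.68217, 0.4732, 0.85893)  len=1.7179
  (v1,v5,v9) [++-] → (1.09729, 0.4732, 1.44381)–(1.68217, 0.4732, 0.85893)  len=0.8271
  (v5,v11,v4) [+--] → (-1.09729, 0.4732, 1.44381)–(0, 0.4732, 1.8629)  len=1.1746
  (v10,v7,v6) [-+-] → (-1.09729, 0.4732, -1.44381)–(0, 0.4732, -1.8629)  len=1.1746
  (v7,v1,v8) [++-] → (1.68217, 0.4732, -0.85893)–(1.09729, 0.4732, -1.44381)  len=0.8271
  (v4,v9,v5) [--+] → (1.09729, 0.4732, 1.44381)–(0, 0.4732, 1.8629)  len=1.1746
  (v8,v6,v7) [--+] → (0, 0.4732, -1.8629)–(1.09729, 0.4732, -1.44381)  len=1.1746
  (v9,v8,v1) [--+] → (1.68217, 0.4732, -0.85893)–(1.68217, 0.4732, 0.85893)  len=1.7179

Chained into 1 loop(s):
  loop 1: 10 segments, perimeter = 11.4427
Total perimeter = 11.443

loops=1 perimeter=11.443
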